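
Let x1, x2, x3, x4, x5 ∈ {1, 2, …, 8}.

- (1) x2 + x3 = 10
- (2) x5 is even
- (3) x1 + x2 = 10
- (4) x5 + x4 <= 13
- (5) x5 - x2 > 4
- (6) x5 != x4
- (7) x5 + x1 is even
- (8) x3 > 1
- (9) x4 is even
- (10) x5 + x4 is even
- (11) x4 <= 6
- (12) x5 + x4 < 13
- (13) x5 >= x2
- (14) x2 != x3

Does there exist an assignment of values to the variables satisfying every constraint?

Satisfiable

The assignment x1 = 8, x2 = 2, x3 = 8, x4 = 2, x5 = 8 works:
  constraint 1 holds since x2 + x3 = 10.
  constraint 3 holds since x1 + x2 = 10.
The rest check out directly.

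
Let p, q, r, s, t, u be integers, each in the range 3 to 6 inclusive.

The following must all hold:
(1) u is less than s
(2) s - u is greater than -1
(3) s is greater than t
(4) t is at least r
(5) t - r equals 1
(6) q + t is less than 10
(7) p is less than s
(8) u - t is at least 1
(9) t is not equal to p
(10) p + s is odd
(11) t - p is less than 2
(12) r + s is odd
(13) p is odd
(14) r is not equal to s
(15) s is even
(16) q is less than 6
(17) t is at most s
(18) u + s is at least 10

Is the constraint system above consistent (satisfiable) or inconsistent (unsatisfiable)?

Satisfiable

Setting (p, q, r, s, t, u) = (3, 4, 3, 6, 4, 5) satisfies everything: constraint 2: s - u = 1; constraint 5: t - r = 1; constraint 6: q + t = 8, and the others follow.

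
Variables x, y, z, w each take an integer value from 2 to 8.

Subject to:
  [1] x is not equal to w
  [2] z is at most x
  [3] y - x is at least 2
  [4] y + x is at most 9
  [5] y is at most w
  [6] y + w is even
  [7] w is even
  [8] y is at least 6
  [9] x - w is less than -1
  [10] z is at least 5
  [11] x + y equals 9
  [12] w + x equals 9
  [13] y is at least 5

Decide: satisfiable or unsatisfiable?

Unsatisfiable

From constraints 5 and 13: w ≥ y ≥ 5. From constraints 2 and 10: x ≥ z ≥ 5. Hence w + x ≥ 10. But constraint 12 requires w + x = 9, and 9 < 10. Contradiction.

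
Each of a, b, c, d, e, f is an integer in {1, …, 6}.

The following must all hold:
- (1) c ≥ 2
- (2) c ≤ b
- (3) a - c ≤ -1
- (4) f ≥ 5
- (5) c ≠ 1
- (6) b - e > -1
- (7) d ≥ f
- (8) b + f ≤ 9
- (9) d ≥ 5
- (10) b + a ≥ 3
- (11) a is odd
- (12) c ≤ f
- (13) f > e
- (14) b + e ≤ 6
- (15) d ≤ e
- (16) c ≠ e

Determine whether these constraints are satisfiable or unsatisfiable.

Unsatisfiable

From constraints 1 and 2: b ≥ c ≥ 2. From constraints 9 and 15: e ≥ d ≥ 5. Hence b + e ≥ 7. But constraint 14 requires b + e ≤ 6, and 6 < 7. Contradiction.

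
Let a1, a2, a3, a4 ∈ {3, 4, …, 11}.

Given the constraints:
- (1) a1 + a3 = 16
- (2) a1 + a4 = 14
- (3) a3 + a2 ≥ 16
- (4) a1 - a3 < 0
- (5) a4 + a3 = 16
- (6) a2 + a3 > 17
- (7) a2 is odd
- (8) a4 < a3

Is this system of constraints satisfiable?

Satisfiable

Try a1 = 7, a2 = 9, a3 = 9, a4 = 7.
Check constraint 1: a1 + a3 = 16; constraint 2: a1 + a4 = 14. The remaining constraints are straightforward to verify.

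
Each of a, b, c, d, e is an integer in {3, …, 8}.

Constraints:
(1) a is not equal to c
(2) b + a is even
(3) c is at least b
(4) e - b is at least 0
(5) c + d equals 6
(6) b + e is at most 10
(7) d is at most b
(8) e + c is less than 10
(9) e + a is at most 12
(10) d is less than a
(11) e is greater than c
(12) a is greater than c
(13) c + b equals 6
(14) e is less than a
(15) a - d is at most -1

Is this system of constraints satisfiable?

Constraints 3, 7, 11, 14, and 15 give c < e, e < a, a < d, d ≤ b, b ≤ c. Chaining: c < e < a < d ≤ b ≤ c, which forces c < c — impossible.

Unsatisfiable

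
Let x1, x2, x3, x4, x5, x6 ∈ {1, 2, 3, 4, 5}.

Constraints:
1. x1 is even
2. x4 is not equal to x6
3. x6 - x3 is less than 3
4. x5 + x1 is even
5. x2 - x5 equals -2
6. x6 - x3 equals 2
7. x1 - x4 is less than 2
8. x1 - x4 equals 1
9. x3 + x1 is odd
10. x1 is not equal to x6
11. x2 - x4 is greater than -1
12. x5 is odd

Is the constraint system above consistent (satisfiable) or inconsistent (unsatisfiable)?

Unsatisfiable

Constraint 12 makes x5 odd and constraint 1 makes x1 even, so x5 + x1 must be odd. Constraint 4 says x5 + x1 is even — contradiction.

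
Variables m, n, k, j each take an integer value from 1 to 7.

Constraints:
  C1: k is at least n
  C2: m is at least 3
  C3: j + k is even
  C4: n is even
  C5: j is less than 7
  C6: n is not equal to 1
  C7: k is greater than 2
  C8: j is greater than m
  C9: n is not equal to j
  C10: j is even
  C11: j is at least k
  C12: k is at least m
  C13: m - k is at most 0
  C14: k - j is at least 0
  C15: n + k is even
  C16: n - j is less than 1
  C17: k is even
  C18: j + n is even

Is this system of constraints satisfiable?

The assignment m = 3, n = 2, k = 4, j = 4 works:
  constraint 13 holds since m - k = -1.
  constraint 14 holds since k - j = 0.
The rest check out directly.

Satisfiable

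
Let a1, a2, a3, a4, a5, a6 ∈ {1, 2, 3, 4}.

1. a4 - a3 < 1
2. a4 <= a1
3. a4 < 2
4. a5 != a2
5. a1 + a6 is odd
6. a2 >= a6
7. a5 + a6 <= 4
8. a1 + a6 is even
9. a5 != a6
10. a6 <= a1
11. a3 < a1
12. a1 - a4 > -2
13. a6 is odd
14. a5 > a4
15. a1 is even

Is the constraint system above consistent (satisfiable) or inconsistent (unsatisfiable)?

Unsatisfiable

Constraint 15 makes a1 even and constraint 13 makes a6 odd, so a1 + a6 must be odd. Constraint 8 says a1 + a6 is even — contradiction.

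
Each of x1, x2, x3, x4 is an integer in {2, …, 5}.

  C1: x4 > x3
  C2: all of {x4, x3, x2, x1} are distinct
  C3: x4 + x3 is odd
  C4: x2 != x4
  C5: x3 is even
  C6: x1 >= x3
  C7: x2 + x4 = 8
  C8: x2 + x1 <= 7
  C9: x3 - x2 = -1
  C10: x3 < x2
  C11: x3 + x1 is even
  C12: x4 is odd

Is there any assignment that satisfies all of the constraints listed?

Satisfiable

Take x1 = 4, x2 = 3, x3 = 2, x4 = 5. Then constraint 7: x2 + x4 = 8; constraint 8: x2 + x1 = 7, and every other listed constraint is also met.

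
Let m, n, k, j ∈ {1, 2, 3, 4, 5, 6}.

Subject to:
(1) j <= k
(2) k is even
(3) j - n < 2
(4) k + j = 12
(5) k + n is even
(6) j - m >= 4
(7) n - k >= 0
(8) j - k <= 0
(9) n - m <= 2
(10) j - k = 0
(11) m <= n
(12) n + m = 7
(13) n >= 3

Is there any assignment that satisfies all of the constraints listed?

Constraints 6, 7, 8, and 9 give j − m ≥ 4, m − n ≥ -2, n − k ≥ 0, k − j ≥ 0.
Adding all 4 inequalities: the left sides telescope to 0, and the right sides sum to 4 + (-2) + 0 + 0 = 2. So 0 ≥ 2, which is false.

Unsatisfiable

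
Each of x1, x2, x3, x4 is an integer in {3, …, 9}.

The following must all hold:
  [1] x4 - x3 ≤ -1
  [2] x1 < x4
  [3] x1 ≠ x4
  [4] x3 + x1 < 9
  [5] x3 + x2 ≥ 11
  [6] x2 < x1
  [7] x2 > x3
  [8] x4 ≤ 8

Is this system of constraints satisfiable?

Unsatisfiable

Constraints 1, 2, 6, and 7 give x4 < x3, x3 < x2, x2 < x1, x1 < x4. Chaining: x4 < x3 < x2 < x1 < x4, which forces x4 < x4 — impossible.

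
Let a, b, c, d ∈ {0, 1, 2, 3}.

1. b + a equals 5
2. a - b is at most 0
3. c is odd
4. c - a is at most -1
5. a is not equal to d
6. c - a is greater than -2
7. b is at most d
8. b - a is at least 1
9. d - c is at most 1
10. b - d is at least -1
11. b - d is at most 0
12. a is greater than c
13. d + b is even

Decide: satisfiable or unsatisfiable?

Unsatisfiable

Constraints 4, 8, 9, and 11 give d − b ≥ 0, b − a ≥ 1, a − c ≥ 1, c − d ≥ -1.
Adding all 4 inequalities: the left sides telescope to 0, and the right sides sum to 0 + 1 + 1 + (-1) = 1. So 0 ≥ 1, which is false.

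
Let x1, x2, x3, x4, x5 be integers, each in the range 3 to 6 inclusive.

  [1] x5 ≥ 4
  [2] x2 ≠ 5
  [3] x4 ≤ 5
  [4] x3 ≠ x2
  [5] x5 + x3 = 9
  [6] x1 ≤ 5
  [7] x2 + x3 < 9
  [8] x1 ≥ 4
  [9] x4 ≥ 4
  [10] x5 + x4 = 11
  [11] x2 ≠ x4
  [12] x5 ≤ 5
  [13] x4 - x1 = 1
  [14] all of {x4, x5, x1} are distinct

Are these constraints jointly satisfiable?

Constraints 1, 3, 6, 8, 9, and 12 confine each of x4, x5, x1 to the 2 values {4, 5}.
Constraint 14 requires all 3 of them to be distinct, but only 2 values are available — impossible by the pigeonhole principle.

Unsatisfiable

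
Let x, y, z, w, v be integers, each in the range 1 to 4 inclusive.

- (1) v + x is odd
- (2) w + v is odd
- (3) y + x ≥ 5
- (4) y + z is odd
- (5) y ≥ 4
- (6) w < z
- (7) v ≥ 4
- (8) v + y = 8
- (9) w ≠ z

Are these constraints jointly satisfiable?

Take x = 3, y = 4, z = 3, w = 1, v = 4. Then constraint 3: y + x = 7; constraint 8: v + y = 8, and every other listed constraint is also met.

Satisfiable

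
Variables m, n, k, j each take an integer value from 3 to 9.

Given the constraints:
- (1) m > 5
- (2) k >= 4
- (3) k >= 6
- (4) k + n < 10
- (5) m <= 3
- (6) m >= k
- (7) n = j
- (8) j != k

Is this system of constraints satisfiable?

Unsatisfiable

From constraints 3 and 6: m ≥ k and k ≥ 6, so m ≥ 6. From constraint 5: m ≤ 3. But 3 < 6, so no value of m works.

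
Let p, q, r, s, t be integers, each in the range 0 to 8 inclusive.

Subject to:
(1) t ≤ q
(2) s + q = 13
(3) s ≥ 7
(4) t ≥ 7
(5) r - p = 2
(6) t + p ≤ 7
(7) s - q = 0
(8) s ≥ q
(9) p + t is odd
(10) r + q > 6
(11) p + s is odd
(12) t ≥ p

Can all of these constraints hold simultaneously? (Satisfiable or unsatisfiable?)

From constraint 3: s ≥ 7. From constraints 1 and 4: q ≥ t ≥ 7. Hence s + q ≥ 14. But constraint 2 requires s + q = 13, and 13 < 14. Contradiction.

Unsatisfiable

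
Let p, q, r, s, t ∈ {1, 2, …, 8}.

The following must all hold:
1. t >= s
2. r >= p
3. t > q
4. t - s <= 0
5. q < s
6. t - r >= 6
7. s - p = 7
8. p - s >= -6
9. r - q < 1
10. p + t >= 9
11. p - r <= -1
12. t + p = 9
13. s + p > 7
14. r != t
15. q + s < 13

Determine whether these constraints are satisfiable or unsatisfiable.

Unsatisfiable

Constraints 4, 6, 8, and 11 give p − s ≥ -6, s − t ≥ 0, t − r ≥ 6, r − p ≥ 1.
Adding all 4 inequalities: the left sides telescope to 0, and the right sides sum to (-6) + 0 + 6 + 1 = 1. So 0 ≥ 1, which is false.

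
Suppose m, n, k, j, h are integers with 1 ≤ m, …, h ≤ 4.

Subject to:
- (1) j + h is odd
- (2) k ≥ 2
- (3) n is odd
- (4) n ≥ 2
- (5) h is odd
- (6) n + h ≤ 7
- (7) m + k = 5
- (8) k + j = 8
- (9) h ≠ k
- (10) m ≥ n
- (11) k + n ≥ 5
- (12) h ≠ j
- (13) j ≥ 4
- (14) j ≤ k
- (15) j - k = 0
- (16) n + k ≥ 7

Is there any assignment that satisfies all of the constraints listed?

From constraints 4 and 10: m ≥ n ≥ 2. From constraints 13 and 14: k ≥ j ≥ 4. Hence m + k ≥ 6. But constraint 7 requires m + k = 5, and 5 < 6. Contradiction.

Unsatisfiable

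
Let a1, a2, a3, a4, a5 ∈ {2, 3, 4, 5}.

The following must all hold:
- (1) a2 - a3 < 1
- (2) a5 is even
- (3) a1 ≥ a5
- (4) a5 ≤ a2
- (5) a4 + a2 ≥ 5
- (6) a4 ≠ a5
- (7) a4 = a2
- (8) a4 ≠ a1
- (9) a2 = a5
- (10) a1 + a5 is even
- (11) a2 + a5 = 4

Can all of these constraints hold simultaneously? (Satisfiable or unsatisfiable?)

Unsatisfiable

From constraints 7 and 9, a4 = a2 = a5, so a4 = a5. But constraint 6 says a4 ≠ a5. Contradiction.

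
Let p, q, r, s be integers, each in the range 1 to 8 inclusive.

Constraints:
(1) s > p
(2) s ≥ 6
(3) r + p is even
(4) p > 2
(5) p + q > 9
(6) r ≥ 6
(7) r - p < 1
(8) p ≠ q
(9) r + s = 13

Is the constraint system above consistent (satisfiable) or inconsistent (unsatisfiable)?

Satisfiable

Try p = 6, q = 4, r = 6, s = 7.
Check constraint 5: p + q = 10; constraint 7: r - p = 0. The remaining constraints are straightforward to verify.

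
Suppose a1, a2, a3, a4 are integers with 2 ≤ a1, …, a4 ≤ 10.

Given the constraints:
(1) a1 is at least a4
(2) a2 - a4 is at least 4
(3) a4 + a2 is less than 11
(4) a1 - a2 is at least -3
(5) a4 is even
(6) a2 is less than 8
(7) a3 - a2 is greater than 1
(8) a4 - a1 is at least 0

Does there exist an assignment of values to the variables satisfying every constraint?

Unsatisfiable

Constraints 2, 4, and 8 give a4 − a1 ≥ 0, a1 − a2 ≥ -3, a2 − a4 ≥ 4.
Adding all 3 inequalities: the left sides telescope to 0, and the right sides sum to 0 + (-3) + 4 = 1. So 0 ≥ 1, which is false.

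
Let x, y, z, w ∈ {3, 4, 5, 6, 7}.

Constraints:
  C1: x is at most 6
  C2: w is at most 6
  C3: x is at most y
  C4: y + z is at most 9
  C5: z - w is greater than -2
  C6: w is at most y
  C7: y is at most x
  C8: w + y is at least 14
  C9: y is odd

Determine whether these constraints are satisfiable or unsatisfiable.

Unsatisfiable

From constraint 2: w ≤ 6. From constraints 1 and 7: y ≤ x ≤ 6. Hence w + y ≤ 12. But constraint 8 requires w + y ≥ 14, and 14 > 12. Contradiction.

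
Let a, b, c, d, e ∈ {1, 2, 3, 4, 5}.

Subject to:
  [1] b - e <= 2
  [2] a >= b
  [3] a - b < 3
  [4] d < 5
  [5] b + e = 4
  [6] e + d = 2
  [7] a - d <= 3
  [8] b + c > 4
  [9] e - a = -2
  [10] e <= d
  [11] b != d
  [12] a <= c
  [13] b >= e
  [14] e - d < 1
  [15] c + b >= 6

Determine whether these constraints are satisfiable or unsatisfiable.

One satisfying assignment is a = 3, b = 3, c = 4, d = 1, e = 1.
For the less obvious constraints — constraint 1: b - e = 2; constraint 3: a - b = 0; constraint 5: b + e = 4 — and the others hold by inspection.

Satisfiable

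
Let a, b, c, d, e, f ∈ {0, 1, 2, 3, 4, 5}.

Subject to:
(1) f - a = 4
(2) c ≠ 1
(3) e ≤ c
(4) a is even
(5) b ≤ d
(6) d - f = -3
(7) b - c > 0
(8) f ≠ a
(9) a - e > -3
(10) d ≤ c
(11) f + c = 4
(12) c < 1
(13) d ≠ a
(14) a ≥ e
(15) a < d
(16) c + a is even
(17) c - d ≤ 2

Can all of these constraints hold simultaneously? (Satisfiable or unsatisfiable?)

Unsatisfiable

Constraints 5, 7, and 10 give c < b, b ≤ d, d ≤ c. Chaining: c < b ≤ d ≤ c, which forces c < c — impossible.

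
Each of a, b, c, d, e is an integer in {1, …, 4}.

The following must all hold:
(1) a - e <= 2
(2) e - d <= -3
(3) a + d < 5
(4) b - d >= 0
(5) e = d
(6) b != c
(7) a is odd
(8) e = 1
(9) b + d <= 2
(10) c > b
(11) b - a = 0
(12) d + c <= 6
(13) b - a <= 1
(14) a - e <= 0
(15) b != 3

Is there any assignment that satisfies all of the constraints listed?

Constraints 2, 4, 13, and 14 give e − a ≥ 0, a − b ≥ -1, b − d ≥ 0, d − e ≥ 3.
Adding all 4 inequalities: the left sides telescope to 0, and the right sides sum to 0 + (-1) + 0 + 3 = 2. So 0 ≥ 2, which is false.

Unsatisfiable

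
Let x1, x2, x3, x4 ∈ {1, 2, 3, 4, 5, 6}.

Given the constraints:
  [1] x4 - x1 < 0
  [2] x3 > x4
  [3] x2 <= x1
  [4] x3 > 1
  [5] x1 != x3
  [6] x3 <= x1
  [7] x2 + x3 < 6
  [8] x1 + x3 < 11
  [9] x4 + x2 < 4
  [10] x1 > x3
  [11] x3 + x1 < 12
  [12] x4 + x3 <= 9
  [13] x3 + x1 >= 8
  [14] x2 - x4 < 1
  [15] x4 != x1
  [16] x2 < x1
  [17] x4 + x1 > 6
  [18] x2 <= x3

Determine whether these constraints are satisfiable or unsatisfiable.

Take x1 = 5, x2 = 1, x3 = 4, x4 = 2. Then constraint 1: x4 - x1 = -3; constraint 7: x2 + x3 = 5; constraint 8: x1 + x3 = 9, and every other listed constraint is also met.

Satisfiable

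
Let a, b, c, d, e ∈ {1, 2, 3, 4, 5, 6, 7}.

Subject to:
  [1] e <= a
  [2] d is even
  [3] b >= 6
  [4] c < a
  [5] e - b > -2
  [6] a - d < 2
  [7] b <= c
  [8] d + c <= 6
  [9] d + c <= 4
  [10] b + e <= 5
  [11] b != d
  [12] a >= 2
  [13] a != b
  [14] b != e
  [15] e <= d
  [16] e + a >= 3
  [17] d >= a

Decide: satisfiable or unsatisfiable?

Unsatisfiable

From constraints 12 and 17: d ≥ a ≥ 2. From constraints 3 and 7: c ≥ b ≥ 6. Hence d + c ≥ 8. But constraint 8 requires d + c ≤ 6, and 6 < 8. Contradiction.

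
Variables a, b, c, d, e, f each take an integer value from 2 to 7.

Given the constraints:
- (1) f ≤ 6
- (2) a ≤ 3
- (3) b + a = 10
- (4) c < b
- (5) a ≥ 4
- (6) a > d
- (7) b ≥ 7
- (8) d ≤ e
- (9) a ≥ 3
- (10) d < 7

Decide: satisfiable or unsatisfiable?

Unsatisfiable

From constraint 7: b ≥ 7. From constraint 5: a ≥ 4. Hence b + a ≥ 11. But constraint 3 requires b + a = 10, and 10 < 11. Contradiction.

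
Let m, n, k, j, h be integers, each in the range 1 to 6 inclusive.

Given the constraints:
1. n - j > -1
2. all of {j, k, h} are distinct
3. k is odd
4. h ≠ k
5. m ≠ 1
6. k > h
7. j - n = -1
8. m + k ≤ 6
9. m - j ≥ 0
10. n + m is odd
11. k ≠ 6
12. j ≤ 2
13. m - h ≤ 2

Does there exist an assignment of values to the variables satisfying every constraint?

Take m = 2, n = 3, k = 3, j = 2, h = 1. Then constraint 1: n - j = 1; constraint 7: j - n = -1, and every other listed constraint is also met.

Satisfiable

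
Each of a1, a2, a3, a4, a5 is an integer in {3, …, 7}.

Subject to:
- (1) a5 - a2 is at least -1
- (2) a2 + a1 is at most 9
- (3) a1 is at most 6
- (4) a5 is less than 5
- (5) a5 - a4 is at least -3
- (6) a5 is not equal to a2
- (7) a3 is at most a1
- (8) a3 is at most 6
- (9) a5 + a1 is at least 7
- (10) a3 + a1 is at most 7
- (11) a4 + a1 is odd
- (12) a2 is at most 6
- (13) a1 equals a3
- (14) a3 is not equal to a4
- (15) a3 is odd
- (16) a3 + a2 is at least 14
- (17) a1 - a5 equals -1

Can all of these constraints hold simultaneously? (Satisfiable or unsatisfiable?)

From constraints 3 and 7: a3 ≤ a1 ≤ 6. From constraint 12: a2 ≤ 6. Hence a3 + a2 ≤ 12. But constraint 16 requires a3 + a2 ≥ 14, and 14 > 12. Contradiction.

Unsatisfiable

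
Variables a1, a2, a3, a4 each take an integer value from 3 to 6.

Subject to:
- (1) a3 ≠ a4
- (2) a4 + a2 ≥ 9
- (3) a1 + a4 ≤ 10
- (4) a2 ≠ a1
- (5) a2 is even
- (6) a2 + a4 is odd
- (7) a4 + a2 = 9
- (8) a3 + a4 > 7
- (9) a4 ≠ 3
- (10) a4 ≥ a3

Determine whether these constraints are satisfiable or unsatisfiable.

The assignment a1 = 3, a2 = 4, a3 = 3, a4 = 5 works:
  constraint 2 holds since a4 + a2 = 9.
  constraint 3 holds since a1 + a4 = 8.
  constraint 7 holds since a4 + a2 = 9.
The rest check out directly.

Satisfiable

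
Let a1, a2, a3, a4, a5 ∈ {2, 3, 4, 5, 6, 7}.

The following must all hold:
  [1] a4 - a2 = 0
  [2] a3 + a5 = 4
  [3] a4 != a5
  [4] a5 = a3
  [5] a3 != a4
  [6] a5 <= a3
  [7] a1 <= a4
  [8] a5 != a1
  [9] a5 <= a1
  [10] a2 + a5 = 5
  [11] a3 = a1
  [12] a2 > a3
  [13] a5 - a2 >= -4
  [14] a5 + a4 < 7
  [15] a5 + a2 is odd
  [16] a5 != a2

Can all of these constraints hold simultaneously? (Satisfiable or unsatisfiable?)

Unsatisfiable

From constraints 4 and 11, a5 = a3 = a1, so a5 = a1. But constraint 8 says a5 ≠ a1. Contradiction.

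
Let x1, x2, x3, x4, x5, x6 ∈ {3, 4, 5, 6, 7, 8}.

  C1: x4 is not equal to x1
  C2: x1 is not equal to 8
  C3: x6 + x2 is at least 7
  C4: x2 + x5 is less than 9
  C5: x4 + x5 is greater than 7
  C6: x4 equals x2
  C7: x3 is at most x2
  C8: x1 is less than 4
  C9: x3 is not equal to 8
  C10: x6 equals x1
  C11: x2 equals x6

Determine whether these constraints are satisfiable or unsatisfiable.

Unsatisfiable

From constraints 6, 10, and 11, x4 = x2 = x6 = x1, so x4 = x1. But constraint 1 says x4 ≠ x1. Contradiction.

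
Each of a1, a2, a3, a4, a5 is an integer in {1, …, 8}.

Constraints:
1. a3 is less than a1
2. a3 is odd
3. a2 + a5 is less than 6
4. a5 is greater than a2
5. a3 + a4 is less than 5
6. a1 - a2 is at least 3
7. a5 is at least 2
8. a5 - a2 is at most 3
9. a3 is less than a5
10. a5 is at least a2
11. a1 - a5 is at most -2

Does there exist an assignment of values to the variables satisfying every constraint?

Unsatisfiable

Constraints 6, 8, and 11 give a2 − a5 ≥ -3, a5 − a1 ≥ 2, a1 − a2 ≥ 3.
Adding all 3 inequalities: the left sides telescope to 0, and the right sides sum to (-3) + 2 + 3 = 2. So 0 ≥ 2, which is false.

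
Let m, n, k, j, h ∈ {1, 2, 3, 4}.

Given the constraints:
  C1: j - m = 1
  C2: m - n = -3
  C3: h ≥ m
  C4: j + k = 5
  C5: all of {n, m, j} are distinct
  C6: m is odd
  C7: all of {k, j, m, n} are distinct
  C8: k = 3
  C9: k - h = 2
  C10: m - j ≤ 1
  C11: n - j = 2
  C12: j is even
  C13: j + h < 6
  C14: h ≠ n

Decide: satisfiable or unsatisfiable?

Try m = 1, n = 4, k = 3, j = 2, h = 1.
Check constraint 1: j - m = 1; constraint 2: m - n = -3. The remaining constraints are straightforward to verify.

Satisfiable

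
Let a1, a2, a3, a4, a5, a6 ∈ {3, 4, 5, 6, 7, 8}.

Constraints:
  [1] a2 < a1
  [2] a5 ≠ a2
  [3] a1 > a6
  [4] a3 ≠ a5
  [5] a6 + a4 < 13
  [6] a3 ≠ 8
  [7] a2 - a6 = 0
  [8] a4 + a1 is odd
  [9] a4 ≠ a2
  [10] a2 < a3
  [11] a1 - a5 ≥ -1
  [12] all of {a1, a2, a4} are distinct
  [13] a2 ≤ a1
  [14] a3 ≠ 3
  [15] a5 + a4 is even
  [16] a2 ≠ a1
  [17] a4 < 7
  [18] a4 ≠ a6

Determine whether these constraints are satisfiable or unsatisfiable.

Satisfiable

Take a1 = 7, a2 = 6, a3 = 7, a4 = 4, a5 = 8, a6 = 6. Then constraint 5: a6 + a4 = 10; constraint 7: a2 - a6 = 0; constraint 11: a1 - a5 = -1, and every other listed constraint is also met.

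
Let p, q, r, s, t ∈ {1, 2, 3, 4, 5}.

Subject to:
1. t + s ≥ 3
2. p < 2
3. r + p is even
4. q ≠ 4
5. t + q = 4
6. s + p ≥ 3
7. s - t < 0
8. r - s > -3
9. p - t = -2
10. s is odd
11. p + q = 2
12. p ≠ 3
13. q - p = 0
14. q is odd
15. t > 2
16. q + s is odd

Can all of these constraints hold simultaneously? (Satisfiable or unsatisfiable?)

Constraint 14 makes q odd and constraint 10 makes s odd, so q + s must be even. Constraint 16 says q + s is odd — contradiction.

Unsatisfiable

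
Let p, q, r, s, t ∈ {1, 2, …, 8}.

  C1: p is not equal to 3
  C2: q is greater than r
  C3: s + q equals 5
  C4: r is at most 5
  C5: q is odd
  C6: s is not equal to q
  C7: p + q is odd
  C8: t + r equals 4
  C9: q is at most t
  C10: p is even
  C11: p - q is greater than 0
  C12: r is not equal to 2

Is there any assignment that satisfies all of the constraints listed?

Satisfiable

One satisfying assignment is p = 6, q = 3, r = 1, s = 2, t = 3.
For the less obvious constraints — constraint 3: s + q = 5; constraint 8: t + r = 4; constraint 11: p - q = 3 — and the others hold by inspection.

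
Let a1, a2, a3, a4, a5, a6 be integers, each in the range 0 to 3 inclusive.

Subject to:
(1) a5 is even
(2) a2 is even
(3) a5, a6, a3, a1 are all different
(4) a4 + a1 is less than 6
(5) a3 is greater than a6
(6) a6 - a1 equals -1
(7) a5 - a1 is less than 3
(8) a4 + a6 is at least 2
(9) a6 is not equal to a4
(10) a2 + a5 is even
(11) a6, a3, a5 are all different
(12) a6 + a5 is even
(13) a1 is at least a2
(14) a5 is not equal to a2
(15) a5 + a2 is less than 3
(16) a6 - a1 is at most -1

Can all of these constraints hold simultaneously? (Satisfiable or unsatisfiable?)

Satisfiable

One satisfying assignment is a1 = 1, a2 = 0, a3 = 3, a4 = 2, a5 = 2, a6 = 0.
For the less obvious constraints — constraint 4: a4 + a1 = 3; constraint 6: a6 - a1 = -1 — and the others hold by inspection.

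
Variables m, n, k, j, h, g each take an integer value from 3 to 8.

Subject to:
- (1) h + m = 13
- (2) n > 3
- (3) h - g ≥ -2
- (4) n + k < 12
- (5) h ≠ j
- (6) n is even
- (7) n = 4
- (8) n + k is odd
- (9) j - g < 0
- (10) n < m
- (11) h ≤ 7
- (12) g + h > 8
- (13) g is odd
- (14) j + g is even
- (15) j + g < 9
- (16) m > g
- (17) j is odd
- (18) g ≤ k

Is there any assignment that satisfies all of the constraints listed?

Try m = 7, n = 4, k = 5, j = 3, h = 6, g = 5.
Check constraint 1: h + m = 13; constraint 3: h - g = 1. The remaining constraints are straightforward to verify.

Satisfiable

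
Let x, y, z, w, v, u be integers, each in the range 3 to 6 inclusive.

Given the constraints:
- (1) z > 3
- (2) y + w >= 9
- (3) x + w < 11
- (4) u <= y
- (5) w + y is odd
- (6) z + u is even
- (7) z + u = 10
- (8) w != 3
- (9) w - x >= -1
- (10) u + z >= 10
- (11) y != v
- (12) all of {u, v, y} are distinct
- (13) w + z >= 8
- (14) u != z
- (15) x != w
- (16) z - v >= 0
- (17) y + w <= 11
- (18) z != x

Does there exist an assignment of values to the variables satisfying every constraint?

Satisfiable

One satisfying assignment is x = 5, y = 5, z = 6, w = 4, v = 6, u = 4.
For the less obvious constraints — constraint 2: y + w = 9; constraint 3: x + w = 9 — and the others hold by inspection.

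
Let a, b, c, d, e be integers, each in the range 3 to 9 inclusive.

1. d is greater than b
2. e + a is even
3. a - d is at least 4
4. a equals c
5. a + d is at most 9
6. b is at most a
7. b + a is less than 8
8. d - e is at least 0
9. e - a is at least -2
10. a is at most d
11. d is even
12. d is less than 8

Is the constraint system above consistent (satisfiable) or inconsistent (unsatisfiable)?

Unsatisfiable

Constraints 3, 8, and 9 give a − d ≥ 4, d − e ≥ 0, e − a ≥ -2.
Adding all 3 inequalities: the left sides telescope to 0, and the right sides sum to 4 + 0 + (-2) = 2. So 0 ≥ 2, which is false.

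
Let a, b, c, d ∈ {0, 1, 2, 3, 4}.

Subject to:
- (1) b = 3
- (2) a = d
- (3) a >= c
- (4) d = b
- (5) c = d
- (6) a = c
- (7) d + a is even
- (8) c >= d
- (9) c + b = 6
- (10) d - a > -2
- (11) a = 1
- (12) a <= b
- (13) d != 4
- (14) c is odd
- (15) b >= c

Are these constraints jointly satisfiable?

Constraint 11 fixes a = 1 and constraint 1 fixes b = 3. Constraints 4, 5, and 6 give a = c = d = b, so a = b. But 1 ≠ 3 — contradiction.

Unsatisfiable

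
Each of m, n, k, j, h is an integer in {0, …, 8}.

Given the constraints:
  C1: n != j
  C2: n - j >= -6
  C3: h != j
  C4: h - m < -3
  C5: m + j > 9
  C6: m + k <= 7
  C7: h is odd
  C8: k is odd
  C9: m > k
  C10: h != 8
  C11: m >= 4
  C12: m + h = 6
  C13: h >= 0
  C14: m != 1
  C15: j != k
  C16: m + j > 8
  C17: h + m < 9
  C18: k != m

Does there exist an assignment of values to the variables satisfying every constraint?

Satisfiable

Setting (m, n, k, j, h) = (5, 0, 1, 6, 1) satisfies everything: constraint 2: n - j = -6; constraint 4: h - m = -4, and the others follow.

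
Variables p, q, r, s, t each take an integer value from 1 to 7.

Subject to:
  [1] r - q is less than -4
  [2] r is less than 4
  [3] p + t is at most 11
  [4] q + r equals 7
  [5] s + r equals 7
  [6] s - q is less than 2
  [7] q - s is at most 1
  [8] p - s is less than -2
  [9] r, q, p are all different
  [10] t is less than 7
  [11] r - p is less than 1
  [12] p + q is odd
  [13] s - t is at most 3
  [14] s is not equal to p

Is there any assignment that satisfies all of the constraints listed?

Try p = 3, q = 6, r = 1, s = 6, t = 6.
Check constraint 1: r - q = -5; constraint 3: p + t = 9; constraint 4: q + r = 7. The remaining constraints are straightforward to verify.

Satisfiable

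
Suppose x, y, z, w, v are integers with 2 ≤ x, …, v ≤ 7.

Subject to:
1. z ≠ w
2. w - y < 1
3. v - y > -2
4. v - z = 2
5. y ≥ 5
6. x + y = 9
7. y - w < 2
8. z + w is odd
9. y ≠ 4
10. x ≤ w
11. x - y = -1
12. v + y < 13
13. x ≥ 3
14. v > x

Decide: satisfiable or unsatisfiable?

Try x = 4, y = 5, z = 3, w = 4, v = 5.
Check constraint 2: w - y = -1; constraint 3: v - y = 0; constraint 4: v - z = 2. The remaining constraints are straightforward to verify.

Satisfiable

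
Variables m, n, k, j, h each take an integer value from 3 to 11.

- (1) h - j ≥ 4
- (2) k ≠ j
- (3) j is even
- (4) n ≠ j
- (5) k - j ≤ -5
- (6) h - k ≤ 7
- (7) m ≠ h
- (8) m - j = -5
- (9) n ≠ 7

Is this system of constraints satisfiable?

Unsatisfiable

Constraints 1, 5, and 6 give k − h ≥ -7, h − j ≥ 4, j − k ≥ 5.
Adding all 3 inequalities: the left sides telescope to 0, and the right sides sum to (-7) + 4 + 5 = 2. So 0 ≥ 2, which is false.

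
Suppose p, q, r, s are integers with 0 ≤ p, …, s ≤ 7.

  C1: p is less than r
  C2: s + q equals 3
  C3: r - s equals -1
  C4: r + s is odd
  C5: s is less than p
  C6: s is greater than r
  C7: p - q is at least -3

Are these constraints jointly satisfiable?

Unsatisfiable

Constraints 1, 5, and 6 give s < p, p < r, r < s. Chaining: s < p < r < s, which forces s < s — impossible.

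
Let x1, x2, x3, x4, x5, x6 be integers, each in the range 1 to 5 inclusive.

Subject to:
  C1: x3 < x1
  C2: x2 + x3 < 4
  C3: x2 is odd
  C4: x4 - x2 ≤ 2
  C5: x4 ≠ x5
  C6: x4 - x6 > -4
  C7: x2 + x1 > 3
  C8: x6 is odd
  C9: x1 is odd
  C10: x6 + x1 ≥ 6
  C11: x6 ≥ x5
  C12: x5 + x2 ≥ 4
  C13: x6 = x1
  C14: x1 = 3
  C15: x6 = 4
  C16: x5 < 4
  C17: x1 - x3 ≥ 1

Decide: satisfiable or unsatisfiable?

Unsatisfiable

Constraint 15 fixes x6 = 4 and constraint 14 fixes x1 = 3, but constraint 13 requires x6 = x1. Since 4 ≠ 3, contradiction.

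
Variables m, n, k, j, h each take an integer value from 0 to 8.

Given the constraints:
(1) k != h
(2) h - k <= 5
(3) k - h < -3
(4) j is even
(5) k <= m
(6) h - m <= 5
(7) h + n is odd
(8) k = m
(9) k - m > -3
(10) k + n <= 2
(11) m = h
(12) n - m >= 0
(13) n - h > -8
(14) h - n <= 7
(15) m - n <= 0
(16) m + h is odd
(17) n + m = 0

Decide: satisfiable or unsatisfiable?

Unsatisfiable

From constraints 8 and 11, k = m = h, so k = h. But constraint 1 says k ≠ h. Contradiction.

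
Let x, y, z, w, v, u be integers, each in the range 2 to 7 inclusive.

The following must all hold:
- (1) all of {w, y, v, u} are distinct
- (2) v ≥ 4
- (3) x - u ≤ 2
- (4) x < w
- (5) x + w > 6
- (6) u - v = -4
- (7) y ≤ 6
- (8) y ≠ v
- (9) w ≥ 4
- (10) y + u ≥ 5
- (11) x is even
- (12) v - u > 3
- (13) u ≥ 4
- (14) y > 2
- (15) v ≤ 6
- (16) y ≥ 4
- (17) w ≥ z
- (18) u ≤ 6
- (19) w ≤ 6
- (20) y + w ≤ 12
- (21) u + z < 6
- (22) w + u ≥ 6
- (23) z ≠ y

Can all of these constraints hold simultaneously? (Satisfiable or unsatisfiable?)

Unsatisfiable

Constraints 2, 7, 9, 13, 15, 16, 18, and 19 confine each of w, y, v, u to the 3 values {4, …, 6}.
Constraint 1 requires all 4 of them to be distinct, but only 3 values are available — impossible by the pigeonhole principle.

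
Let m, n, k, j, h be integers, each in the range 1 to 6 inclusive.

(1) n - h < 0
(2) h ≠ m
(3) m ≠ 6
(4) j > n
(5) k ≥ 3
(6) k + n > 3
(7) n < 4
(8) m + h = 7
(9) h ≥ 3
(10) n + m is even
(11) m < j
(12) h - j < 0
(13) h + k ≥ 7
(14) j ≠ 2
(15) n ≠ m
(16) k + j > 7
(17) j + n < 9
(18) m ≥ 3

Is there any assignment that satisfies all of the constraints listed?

One satisfying assignment is m = 4, n = 2, k = 4, j = 6, h = 3.
For the less obvious constraints — constraint 1: n - h = -1; constraint 6: k + n = 6 — and the others hold by inspection.

Satisfiable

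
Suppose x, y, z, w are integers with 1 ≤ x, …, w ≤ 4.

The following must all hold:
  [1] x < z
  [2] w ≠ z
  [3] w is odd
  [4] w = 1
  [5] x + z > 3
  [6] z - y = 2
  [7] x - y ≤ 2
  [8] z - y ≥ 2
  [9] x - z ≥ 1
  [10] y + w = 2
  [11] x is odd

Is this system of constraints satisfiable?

Unsatisfiable

Constraints 7, 8, and 9 give x − z ≥ 1, z − y ≥ 2, y − x ≥ -2.
Adding all 3 inequalities: the left sides telescope to 0, and the right sides sum to 1 + 2 + (-2) = 1. So 0 ≥ 1, which is false.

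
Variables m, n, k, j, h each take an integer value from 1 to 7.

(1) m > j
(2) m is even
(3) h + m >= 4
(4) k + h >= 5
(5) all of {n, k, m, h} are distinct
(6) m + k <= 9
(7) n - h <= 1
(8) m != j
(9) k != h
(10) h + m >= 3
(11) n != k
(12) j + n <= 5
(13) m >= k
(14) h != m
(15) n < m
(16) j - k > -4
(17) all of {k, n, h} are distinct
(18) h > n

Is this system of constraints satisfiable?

The assignment m = 4, n = 1, k = 3, j = 2, h = 2 works:
  constraint 3 holds since h + m = 6.
  constraint 4 holds since k + h = 5.
  constraint 6 holds since m + k = 7.
The rest check out directly.

Satisfiable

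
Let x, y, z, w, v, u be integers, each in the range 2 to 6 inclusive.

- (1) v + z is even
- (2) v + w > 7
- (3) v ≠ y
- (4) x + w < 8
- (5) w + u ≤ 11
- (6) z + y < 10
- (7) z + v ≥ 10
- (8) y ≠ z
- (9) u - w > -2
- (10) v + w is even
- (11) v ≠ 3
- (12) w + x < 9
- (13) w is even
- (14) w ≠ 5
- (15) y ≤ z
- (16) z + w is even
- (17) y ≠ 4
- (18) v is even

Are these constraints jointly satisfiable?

Take x = 2, y = 2, z = 6, w = 4, v = 4, u = 4. Then constraint 2: v + w = 8; constraint 4: x + w = 6; constraint 5: w + u = 8, and every other listed constraint is also met.

Satisfiable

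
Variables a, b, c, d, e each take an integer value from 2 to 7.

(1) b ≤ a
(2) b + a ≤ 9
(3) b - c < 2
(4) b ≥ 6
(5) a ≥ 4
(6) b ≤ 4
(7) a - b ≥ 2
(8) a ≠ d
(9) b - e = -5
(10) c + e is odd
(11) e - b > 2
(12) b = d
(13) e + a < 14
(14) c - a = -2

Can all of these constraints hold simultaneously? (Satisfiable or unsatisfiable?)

Unsatisfiable

From constraint 4: b ≥ 6. From constraint 5: a ≥ 4. Hence b + a ≥ 10. But constraint 2 requires b + a ≤ 9, and 9 < 10. Contradiction.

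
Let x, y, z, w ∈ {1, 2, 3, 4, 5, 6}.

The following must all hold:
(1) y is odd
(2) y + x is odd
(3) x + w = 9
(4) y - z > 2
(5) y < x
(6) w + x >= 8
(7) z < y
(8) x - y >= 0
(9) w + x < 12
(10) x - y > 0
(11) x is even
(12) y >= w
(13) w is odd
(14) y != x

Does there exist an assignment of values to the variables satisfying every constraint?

One satisfying assignment is x = 6, y = 5, z = 1, w = 3.
For the less obvious constraints — constraint 3: x + w = 9; constraint 4: y - z = 4; constraint 6: w + x = 9 — and the others hold by inspection.

Satisfiable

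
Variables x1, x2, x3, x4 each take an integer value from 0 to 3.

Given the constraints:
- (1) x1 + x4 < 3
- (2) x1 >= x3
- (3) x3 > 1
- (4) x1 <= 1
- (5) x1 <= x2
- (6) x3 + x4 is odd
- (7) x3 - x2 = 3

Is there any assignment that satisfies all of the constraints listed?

Unsatisfiable

From constraint 3: x3 ≥ 2. From constraints 2 and 4: x3 ≤ x1 and x1 ≤ 1, so x3 ≤ 1. But 1 < 2, so no value of x3 works.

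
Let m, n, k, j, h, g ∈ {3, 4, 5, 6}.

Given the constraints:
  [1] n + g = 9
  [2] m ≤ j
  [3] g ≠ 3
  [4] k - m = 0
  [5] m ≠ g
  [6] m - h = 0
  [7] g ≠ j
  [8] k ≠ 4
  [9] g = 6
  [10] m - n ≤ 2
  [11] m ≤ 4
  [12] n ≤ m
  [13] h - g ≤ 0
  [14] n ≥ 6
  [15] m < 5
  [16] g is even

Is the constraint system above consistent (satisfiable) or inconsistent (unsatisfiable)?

From constraint 14: n ≥ 6. From constraints 11 and 12: n ≤ m and m ≤ 4, so n ≤ 4. But 4 < 6, so no value of n works.

Unsatisfiable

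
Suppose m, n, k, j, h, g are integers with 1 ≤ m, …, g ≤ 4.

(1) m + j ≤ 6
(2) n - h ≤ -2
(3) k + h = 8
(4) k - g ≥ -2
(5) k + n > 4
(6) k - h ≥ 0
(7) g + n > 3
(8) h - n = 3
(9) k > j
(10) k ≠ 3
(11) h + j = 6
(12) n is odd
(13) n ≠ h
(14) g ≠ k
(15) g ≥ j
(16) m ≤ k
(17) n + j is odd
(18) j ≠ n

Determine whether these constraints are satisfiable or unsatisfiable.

Satisfiable

Try m = 4, n = 1, k = 4, j = 2, h = 4, g = 3.
Check constraint 1: m + j = 6; constraint 2: n - h = -3. The remaining constraints are straightforward to verify.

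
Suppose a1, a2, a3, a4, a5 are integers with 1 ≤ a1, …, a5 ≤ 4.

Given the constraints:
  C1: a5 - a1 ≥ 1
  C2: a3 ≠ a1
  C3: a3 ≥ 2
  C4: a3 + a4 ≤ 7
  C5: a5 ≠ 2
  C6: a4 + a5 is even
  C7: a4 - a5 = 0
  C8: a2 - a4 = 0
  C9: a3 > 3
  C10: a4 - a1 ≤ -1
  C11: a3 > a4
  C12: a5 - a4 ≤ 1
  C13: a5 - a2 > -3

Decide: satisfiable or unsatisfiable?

Constraints 1, 10, and 12 give a4 − a5 ≥ -1, a5 − a1 ≥ 1, a1 − a4 ≥ 1.
Adding all 3 inequalities: the left sides telescope to 0, and the right sides sum to (-1) + 1 + 1 = 1. So 0 ≥ 1, which is false.

Unsatisfiable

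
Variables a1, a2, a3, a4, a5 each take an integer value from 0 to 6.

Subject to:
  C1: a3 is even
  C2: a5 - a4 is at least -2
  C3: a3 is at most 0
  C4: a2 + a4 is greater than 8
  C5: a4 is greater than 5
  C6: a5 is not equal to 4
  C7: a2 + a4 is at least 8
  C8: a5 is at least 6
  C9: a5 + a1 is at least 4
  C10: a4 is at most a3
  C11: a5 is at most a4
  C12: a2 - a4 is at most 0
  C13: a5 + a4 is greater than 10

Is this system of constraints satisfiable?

Unsatisfiable

From constraints 8 and 11: a4 ≥ a5 and a5 ≥ 6, so a4 ≥ 6. From constraints 3 and 10: a4 ≤ a3 and a3 ≤ 0, so a4 ≤ 0. But 0 < 6, so no value of a4 works.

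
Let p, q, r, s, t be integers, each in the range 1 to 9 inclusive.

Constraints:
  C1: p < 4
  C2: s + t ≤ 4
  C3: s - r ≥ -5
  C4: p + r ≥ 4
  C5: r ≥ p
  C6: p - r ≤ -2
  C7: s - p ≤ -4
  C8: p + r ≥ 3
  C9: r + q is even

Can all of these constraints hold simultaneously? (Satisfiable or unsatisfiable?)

Constraints 3, 6, and 7 give p − s ≥ 4, s − r ≥ -5, r − p ≥ 2.
Adding all 3 inequalities: the left sides telescope to 0, and the right sides sum to 4 + (-5) + 2 = 1. So 0 ≥ 1, which is false.

Unsatisfiable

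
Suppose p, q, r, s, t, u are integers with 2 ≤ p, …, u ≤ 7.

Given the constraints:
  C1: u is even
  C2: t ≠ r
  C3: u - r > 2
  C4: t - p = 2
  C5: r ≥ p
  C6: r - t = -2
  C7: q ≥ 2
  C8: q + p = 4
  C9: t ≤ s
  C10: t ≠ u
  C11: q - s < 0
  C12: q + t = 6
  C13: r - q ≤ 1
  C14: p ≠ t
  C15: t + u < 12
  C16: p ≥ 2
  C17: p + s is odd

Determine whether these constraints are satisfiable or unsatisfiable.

Satisfiable

Setting (p, q, r, s, t, u) = (2, 2, 2, 5, 4, 6) satisfies everything: constraint 3: u - r = 4; constraint 4: t - p = 2; constraint 6: r - t = -2, and the others follow.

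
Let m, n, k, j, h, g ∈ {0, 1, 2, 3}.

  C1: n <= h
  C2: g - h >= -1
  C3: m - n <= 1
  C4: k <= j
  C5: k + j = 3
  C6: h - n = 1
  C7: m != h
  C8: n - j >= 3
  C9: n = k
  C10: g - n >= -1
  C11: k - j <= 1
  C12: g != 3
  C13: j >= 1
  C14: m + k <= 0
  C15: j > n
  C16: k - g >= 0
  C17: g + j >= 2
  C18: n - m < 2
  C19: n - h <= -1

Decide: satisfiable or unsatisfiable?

Constraints 2, 8, 11, 16, and 19 give j − k ≥ -1, k − g ≥ 0, g − h ≥ -1, h − n ≥ 1, n − j ≥ 3.
Adding all 5 inequalities: the left sides telescope to 0, and the right sides sum to (-1) + 0 + (-1) + 1 + 3 = 2. So 0 ≥ 2, which is false.

Unsatisfiable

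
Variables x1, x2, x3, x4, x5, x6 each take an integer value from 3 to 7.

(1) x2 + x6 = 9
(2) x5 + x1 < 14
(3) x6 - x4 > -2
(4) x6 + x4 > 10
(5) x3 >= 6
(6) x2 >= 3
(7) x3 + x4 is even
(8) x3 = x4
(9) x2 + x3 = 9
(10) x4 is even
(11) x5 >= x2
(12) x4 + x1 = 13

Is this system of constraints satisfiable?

Try x1 = 7, x2 = 3, x3 = 6, x4 = 6, x5 = 6, x6 = 6.
Check constraint 1: x2 + x6 = 9; constraint 2: x5 + x1 = 13. The remaining constraints are straightforward to verify.

Satisfiable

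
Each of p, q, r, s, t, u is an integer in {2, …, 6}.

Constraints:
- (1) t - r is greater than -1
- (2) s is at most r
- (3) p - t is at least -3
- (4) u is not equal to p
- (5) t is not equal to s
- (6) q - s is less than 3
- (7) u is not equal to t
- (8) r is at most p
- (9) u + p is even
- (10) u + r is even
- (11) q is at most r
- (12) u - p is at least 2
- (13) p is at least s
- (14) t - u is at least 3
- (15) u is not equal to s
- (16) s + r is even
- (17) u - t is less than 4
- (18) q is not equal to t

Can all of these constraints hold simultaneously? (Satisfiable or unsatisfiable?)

Unsatisfiable

Constraints 3, 12, and 14 give u − p ≥ 2, p − t ≥ -3, t − u ≥ 3.
Adding all 3 inequalities: the left sides telescope to 0, and the right sides sum to 2 + (-3) + 3 = 2. So 0 ≥ 2, which is false.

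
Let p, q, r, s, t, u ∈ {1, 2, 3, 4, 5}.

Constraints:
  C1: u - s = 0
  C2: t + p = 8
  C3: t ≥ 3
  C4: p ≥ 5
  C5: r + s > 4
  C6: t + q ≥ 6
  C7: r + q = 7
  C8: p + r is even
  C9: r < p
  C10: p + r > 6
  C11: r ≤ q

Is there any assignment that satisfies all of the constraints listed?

The assignment p = 5, q = 4, r = 3, s = 4, t = 3, u = 4 works:
  constraint 1 holds since u - s = 0.
  constraint 2 holds since t + p = 8.
  constraint 5 holds since r + s = 7.
The rest check out directly.

Satisfiable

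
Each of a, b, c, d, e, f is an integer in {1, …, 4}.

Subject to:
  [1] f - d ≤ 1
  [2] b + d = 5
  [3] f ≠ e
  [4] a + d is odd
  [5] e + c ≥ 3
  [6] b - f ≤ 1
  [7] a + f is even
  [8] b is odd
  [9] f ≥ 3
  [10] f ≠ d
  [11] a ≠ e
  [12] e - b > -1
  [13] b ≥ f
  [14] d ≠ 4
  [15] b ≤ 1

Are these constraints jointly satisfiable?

From constraints 9 and 13: b ≥ f and f ≥ 3, so b ≥ 3. From constraint 15: b ≤ 1. But 1 < 3, so no value of b works.

Unsatisfiable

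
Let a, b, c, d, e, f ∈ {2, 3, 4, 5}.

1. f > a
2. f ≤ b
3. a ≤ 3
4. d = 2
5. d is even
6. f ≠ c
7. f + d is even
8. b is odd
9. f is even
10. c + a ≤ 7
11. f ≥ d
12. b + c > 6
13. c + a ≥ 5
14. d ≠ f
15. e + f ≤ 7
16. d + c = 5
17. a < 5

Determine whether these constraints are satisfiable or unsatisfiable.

Satisfiable

One satisfying assignment is a = 2, b = 5, c = 3, d = 2, e = 3, f = 4.
For the less obvious constraints — constraint 10: c + a = 5; constraint 12: b + c = 8; constraint 13: c + a = 5 — and the others hold by inspection.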